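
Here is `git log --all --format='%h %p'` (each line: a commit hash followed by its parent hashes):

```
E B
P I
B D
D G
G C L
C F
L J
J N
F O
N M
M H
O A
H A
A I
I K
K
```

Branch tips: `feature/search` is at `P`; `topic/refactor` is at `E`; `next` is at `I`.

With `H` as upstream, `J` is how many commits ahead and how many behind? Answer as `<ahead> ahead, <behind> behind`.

Reachable from J: {A, H, I, J, K, M, N}.
Reachable from H: {A, H, I, K}.
Only in J's history (ahead): {J, M, N} — 3.
Only in H's history (behind): {} — 0.

3 ahead, 0 behind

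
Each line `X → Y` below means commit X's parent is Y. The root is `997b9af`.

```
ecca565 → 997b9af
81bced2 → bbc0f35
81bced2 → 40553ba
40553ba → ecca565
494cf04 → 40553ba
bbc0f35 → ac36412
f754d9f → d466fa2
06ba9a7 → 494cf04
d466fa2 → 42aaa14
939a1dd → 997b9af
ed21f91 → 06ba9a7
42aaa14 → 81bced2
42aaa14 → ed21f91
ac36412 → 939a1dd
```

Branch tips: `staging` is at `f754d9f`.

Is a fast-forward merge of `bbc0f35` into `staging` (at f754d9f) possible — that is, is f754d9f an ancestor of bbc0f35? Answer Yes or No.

No

A fast-forward from f754d9f to bbc0f35 is possible iff f754d9f is an ancestor of bbc0f35.
Ancestors of bbc0f35: {939a1dd, 997b9af, ac36412, bbc0f35}.
f754d9f is not among them, so fast-forward is not possible.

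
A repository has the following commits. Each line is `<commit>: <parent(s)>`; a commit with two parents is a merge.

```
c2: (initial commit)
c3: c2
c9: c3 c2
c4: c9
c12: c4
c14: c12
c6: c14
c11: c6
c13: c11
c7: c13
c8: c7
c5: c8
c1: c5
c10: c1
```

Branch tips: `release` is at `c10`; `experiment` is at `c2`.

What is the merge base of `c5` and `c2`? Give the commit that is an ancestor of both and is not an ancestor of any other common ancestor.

Ancestors of c5: {c11, c12, c13, c14, c2, c3, c4, c5, c6, c7, c8, c9}.
Ancestors of c2: {c2}.
Common ancestors: {c2}.
The only common ancestor is c2, so it is the merge base.

c2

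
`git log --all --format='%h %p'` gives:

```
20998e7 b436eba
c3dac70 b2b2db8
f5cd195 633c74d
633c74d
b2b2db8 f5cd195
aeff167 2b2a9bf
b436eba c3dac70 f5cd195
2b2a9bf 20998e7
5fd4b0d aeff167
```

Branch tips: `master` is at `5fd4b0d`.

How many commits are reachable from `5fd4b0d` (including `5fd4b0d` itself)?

9

Walking parent pointers from 5fd4b0d: reachable set = {20998e7, 2b2a9bf, 5fd4b0d, 633c74d, aeff167, b2b2db8, b436eba, c3dac70, f5cd195}.
That is 9 commits.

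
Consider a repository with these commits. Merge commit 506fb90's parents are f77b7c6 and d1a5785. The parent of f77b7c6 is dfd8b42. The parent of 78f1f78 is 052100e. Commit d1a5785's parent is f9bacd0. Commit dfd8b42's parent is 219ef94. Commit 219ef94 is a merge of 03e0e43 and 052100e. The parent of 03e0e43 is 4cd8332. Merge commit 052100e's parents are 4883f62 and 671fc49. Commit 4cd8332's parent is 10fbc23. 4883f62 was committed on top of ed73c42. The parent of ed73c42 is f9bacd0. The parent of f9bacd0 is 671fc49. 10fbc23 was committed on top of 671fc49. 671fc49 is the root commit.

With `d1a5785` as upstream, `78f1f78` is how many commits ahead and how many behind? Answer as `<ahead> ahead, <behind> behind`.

Reachable from 78f1f78: {052100e, 4883f62, 671fc49, 78f1f78, ed73c42, f9bacd0}.
Reachable from d1a5785: {671fc49, d1a5785, f9bacd0}.
Only in 78f1f78's history (ahead): {052100e, 4883f62, 78f1f78, ed73c42} — 4.
Only in d1a5785's history (behind): {d1a5785} — 1.

4 ahead, 1 behind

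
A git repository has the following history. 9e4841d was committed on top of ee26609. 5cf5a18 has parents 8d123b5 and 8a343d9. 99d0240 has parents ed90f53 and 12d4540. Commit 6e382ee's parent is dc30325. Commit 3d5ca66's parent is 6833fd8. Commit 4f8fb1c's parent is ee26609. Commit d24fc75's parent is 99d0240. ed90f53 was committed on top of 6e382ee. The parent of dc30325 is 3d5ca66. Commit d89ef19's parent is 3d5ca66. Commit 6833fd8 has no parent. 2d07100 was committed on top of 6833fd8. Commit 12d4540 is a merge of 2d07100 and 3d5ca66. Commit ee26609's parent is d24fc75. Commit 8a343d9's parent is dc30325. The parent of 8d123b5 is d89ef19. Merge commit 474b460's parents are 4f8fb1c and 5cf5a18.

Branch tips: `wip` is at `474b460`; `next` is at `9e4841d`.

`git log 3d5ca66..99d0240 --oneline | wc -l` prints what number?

Reachable from 99d0240: {12d4540, 2d07100, 3d5ca66, 6833fd8, 6e382ee, 99d0240, dc30325, ed90f53}.
Reachable from 3d5ca66: {3d5ca66, 6833fd8}.
In 99d0240's history but not 3d5ca66's: {12d4540, 2d07100, 6e382ee, 99d0240, dc30325, ed90f53} — 6 commits.

6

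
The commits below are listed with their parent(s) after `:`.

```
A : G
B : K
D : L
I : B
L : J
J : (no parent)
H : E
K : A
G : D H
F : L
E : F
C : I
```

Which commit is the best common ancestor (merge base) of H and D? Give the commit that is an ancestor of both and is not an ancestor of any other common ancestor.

L

Ancestors of H: {E, F, H, J, L}.
Ancestors of D: {D, J, L}.
Common ancestors: {J, L}.
Among these, L is not an ancestor of any other common ancestor — it is the merge base.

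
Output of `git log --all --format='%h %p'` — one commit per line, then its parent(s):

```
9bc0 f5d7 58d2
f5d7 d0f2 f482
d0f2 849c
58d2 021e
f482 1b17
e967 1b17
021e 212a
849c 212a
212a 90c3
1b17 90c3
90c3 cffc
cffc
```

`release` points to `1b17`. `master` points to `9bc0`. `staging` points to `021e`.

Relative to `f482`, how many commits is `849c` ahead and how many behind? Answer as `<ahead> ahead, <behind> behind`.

Reachable from 849c: {212a, 849c, 90c3, cffc}.
Reachable from f482: {1b17, 90c3, cffc, f482}.
Only in 849c's history (ahead): {212a, 849c} — 2.
Only in f482's history (behind): {1b17, f482} — 2.

2 ahead, 2 behind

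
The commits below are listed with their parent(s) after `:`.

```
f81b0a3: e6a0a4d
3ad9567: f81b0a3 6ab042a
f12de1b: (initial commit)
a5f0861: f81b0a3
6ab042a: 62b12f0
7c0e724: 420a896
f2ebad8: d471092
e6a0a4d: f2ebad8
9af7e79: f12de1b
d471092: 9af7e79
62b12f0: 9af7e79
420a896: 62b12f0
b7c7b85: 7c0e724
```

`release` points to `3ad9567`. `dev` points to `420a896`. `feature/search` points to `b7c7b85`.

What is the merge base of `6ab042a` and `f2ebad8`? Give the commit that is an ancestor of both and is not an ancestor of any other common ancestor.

9af7e79

Ancestors of 6ab042a: {62b12f0, 6ab042a, 9af7e79, f12de1b}.
Ancestors of f2ebad8: {9af7e79, d471092, f12de1b, f2ebad8}.
Common ancestors: {9af7e79, f12de1b}.
Among these, 9af7e79 is not an ancestor of any other common ancestor — it is the merge base.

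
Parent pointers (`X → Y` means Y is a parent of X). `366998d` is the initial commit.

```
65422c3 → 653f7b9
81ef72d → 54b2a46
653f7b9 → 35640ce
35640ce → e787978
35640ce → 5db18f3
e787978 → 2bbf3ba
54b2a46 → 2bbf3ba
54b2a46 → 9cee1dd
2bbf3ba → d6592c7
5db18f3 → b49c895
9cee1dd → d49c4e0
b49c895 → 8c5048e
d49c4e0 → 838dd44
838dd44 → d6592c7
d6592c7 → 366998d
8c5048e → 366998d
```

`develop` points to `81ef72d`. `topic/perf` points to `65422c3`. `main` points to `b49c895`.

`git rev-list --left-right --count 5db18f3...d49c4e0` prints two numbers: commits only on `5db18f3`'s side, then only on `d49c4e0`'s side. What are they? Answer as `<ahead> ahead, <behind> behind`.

3 ahead, 3 behind

Reachable from 5db18f3: {366998d, 5db18f3, 8c5048e, b49c895}.
Reachable from d49c4e0: {366998d, 838dd44, d49c4e0, d6592c7}.
Only in 5db18f3's history (ahead): {5db18f3, 8c5048e, b49c895} — 3.
Only in d49c4e0's history (behind): {838dd44, d49c4e0, d6592c7} — 3.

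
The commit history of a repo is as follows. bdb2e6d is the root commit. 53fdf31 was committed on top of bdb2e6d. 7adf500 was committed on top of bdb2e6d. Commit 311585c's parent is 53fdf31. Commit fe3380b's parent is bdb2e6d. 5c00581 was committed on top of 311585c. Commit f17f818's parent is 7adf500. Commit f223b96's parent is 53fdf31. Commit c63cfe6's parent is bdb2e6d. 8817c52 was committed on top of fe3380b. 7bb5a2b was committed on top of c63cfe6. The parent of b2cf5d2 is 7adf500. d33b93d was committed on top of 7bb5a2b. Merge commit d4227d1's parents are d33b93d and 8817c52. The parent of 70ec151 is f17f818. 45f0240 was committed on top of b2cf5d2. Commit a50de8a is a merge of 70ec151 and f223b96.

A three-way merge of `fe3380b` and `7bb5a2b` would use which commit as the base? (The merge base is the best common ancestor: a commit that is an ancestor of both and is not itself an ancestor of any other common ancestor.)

Ancestors of fe3380b: {bdb2e6d, fe3380b}.
Ancestors of 7bb5a2b: {7bb5a2b, bdb2e6d, c63cfe6}.
Common ancestors: {bdb2e6d}.
The only common ancestor is bdb2e6d, so it is the merge base.

bdb2e6d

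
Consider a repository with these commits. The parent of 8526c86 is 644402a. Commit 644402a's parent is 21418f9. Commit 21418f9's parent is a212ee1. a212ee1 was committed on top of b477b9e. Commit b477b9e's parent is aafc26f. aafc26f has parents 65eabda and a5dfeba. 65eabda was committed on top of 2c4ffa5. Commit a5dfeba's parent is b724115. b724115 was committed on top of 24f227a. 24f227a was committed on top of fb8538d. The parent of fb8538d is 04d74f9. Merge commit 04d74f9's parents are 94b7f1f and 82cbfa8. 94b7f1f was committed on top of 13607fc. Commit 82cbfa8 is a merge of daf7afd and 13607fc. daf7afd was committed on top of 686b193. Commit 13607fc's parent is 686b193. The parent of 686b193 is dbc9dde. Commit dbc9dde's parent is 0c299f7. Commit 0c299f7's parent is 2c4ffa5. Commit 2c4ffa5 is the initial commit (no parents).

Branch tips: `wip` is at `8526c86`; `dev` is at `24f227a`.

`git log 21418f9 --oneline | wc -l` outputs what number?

Walking parent pointers from 21418f9: reachable set = {04d74f9, 0c299f7, 13607fc, 21418f9, 24f227a, 2c4ffa5, 65eabda, 686b193, 82cbfa8, 94b7f1f, a212ee1, a5dfeba, aafc26f, b477b9e, b724115, daf7afd, dbc9dde, fb8538d}.
That is 18 commits.

18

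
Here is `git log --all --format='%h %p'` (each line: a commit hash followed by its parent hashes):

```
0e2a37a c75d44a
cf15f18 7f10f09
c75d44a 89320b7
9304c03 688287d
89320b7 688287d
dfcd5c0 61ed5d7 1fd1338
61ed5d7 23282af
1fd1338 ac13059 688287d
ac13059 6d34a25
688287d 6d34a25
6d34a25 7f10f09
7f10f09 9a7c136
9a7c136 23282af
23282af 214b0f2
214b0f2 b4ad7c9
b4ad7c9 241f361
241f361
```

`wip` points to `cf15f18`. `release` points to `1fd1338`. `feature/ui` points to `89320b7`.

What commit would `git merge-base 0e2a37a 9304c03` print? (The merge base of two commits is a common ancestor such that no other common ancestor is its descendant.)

688287d

Ancestors of 0e2a37a: {0e2a37a, 214b0f2, 23282af, 241f361, 688287d, 6d34a25, 7f10f09, 89320b7, 9a7c136, b4ad7c9, c75d44a}.
Ancestors of 9304c03: {214b0f2, 23282af, 241f361, 688287d, 6d34a25, 7f10f09, 9304c03, 9a7c136, b4ad7c9}.
Common ancestors: {214b0f2, 23282af, 241f361, 688287d, 6d34a25, 7f10f09, 9a7c136, b4ad7c9}.
Among these, 688287d is not an ancestor of any other common ancestor — it is the merge base.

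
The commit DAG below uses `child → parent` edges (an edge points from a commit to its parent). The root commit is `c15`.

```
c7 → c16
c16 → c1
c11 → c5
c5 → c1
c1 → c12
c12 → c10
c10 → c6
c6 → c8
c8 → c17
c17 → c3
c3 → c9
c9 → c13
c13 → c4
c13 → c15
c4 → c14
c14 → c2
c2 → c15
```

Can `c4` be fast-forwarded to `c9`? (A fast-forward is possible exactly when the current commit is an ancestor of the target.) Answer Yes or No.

A fast-forward from c4 to c9 is possible iff c4 is an ancestor of c9.
Ancestors of c9: {c13, c14, c15, c2, c4, c9}.
c4 is among them, so fast-forward is possible.

Yes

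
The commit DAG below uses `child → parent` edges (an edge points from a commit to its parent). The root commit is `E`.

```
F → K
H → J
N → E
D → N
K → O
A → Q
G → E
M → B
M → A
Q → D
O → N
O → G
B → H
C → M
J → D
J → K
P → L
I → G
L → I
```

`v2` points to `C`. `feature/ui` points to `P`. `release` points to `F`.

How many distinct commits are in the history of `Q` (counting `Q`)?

4

Walking parent pointers from Q: reachable set = {D, E, N, Q}.
That is 4 commits.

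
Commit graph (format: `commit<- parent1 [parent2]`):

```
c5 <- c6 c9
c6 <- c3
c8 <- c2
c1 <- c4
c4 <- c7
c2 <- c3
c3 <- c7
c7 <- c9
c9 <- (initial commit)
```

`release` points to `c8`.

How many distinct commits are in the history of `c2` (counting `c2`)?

Walking parent pointers from c2: reachable set = {c2, c3, c7, c9}.
That is 4 commits.

4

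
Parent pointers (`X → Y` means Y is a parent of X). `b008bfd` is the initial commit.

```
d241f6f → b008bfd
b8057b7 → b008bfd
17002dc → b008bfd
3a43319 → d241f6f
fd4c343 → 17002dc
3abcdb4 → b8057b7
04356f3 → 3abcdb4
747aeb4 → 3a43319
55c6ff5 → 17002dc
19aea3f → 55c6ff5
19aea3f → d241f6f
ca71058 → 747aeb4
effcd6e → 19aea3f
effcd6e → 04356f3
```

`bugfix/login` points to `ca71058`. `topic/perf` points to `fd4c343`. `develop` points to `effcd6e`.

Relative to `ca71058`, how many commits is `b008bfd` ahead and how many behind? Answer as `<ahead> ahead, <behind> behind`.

Reachable from b008bfd: {b008bfd}.
Reachable from ca71058: {3a43319, 747aeb4, b008bfd, ca71058, d241f6f}.
Only in b008bfd's history (ahead): {} — 0.
Only in ca71058's history (behind): {3a43319, 747aeb4, ca71058, d241f6f} — 4.

0 ahead, 4 behind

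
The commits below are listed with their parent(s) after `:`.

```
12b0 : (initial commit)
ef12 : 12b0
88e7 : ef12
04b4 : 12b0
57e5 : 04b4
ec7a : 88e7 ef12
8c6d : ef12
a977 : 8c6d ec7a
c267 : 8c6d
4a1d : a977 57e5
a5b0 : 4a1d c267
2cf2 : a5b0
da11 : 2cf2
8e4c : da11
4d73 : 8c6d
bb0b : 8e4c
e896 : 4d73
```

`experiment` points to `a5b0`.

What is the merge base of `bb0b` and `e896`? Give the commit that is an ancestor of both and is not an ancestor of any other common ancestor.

Ancestors of bb0b: {04b4, 12b0, 2cf2, 4a1d, 57e5, 88e7, 8c6d, 8e4c, a5b0, a977, bb0b, c267, da11, ec7a, ef12}.
Ancestors of e896: {12b0, 4d73, 8c6d, e896, ef12}.
Common ancestors: {12b0, 8c6d, ef12}.
Among these, 8c6d is not an ancestor of any other common ancestor — it is the merge base.

8c6d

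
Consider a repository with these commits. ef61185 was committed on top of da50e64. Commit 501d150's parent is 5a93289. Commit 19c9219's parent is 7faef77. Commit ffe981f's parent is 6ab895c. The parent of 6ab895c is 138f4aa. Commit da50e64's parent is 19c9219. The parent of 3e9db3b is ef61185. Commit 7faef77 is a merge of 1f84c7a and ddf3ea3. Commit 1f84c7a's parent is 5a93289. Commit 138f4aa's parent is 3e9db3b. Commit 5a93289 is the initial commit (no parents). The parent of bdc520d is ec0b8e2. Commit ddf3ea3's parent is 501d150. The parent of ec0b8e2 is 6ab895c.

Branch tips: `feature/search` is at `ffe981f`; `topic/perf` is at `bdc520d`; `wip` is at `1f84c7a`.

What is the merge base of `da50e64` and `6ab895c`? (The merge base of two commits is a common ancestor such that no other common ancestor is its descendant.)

Ancestors of da50e64: {19c9219, 1f84c7a, 501d150, 5a93289, 7faef77, da50e64, ddf3ea3}.
Ancestors of 6ab895c: {138f4aa, 19c9219, 1f84c7a, 3e9db3b, 501d150, 5a93289, 6ab895c, 7faef77, da50e64, ddf3ea3, ef61185}.
Common ancestors: {19c9219, 1f84c7a, 501d150, 5a93289, 7faef77, da50e64, ddf3ea3}.
Among these, da50e64 is not an ancestor of any other common ancestor — it is the merge base.

da50e64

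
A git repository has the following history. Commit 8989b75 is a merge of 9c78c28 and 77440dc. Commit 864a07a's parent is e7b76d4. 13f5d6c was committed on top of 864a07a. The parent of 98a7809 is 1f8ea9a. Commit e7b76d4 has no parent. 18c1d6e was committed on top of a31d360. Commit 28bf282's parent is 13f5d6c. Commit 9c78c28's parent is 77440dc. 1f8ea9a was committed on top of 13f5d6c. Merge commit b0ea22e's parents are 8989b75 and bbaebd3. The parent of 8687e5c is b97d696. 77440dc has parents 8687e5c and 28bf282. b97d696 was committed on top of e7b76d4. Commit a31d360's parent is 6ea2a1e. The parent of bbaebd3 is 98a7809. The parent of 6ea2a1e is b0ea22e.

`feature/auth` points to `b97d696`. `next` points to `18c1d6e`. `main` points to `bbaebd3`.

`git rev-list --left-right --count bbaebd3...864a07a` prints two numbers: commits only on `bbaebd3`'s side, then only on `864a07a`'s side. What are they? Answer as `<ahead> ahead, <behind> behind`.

4 ahead, 0 behind

Reachable from bbaebd3: {13f5d6c, 1f8ea9a, 864a07a, 98a7809, bbaebd3, e7b76d4}.
Reachable from 864a07a: {864a07a, e7b76d4}.
Only in bbaebd3's history (ahead): {13f5d6c, 1f8ea9a, 98a7809, bbaebd3} — 4.
Only in 864a07a's history (behind): {} — 0.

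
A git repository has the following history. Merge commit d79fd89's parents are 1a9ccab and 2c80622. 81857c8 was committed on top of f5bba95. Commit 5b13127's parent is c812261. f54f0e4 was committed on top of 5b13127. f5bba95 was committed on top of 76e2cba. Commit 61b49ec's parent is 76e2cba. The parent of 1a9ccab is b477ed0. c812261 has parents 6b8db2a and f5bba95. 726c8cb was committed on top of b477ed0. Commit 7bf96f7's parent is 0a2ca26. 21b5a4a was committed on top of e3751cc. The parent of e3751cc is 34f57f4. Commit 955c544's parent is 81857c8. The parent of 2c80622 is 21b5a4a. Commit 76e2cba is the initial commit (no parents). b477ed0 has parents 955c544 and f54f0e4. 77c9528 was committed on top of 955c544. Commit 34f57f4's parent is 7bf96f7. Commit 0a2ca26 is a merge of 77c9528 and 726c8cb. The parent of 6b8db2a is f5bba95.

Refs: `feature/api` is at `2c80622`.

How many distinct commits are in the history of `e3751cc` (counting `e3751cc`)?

Walking parent pointers from e3751cc: reachable set = {0a2ca26, 34f57f4, 5b13127, 6b8db2a, 726c8cb, 76e2cba, 77c9528, 7bf96f7, 81857c8, 955c544, b477ed0, c812261, e3751cc, f54f0e4, f5bba95}.
That is 15 commits.

15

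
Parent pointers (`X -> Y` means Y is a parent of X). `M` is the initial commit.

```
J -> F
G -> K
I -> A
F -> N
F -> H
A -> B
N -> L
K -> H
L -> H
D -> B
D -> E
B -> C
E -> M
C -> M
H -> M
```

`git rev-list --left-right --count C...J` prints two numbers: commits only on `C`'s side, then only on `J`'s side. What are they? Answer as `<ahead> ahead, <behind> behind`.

1 ahead, 5 behind

Reachable from C: {C, M}.
Reachable from J: {F, H, J, L, M, N}.
Only in C's history (ahead): {C} — 1.
Only in J's history (behind): {F, H, J, L, N} — 5.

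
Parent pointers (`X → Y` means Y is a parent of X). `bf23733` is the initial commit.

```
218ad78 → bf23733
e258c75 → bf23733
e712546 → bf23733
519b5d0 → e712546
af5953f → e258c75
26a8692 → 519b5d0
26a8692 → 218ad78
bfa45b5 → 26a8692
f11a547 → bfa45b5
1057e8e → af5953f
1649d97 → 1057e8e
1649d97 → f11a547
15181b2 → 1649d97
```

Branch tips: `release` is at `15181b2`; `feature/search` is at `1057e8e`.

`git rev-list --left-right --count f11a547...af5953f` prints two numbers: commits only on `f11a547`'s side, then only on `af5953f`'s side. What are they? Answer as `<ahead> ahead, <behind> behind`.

Reachable from f11a547: {218ad78, 26a8692, 519b5d0, bf23733, bfa45b5, e712546, f11a547}.
Reachable from af5953f: {af5953f, bf23733, e258c75}.
Only in f11a547's history (ahead): {218ad78, 26a8692, 519b5d0, bfa45b5, e712546, f11a547} — 6.
Only in af5953f's history (behind): {af5953f, e258c75} — 2.

6 ahead, 2 behind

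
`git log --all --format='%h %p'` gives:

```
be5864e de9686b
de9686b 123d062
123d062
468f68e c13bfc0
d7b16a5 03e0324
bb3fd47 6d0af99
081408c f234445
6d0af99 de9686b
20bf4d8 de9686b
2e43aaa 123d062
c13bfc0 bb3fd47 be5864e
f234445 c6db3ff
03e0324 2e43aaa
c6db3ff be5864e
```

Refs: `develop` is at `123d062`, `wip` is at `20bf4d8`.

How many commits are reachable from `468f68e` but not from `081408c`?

4

Reachable from 468f68e: {123d062, 468f68e, 6d0af99, bb3fd47, be5864e, c13bfc0, de9686b}.
Reachable from 081408c: {081408c, 123d062, be5864e, c6db3ff, de9686b, f234445}.
In 468f68e's history but not 081408c's: {468f68e, 6d0af99, bb3fd47, c13bfc0} — 4 commits.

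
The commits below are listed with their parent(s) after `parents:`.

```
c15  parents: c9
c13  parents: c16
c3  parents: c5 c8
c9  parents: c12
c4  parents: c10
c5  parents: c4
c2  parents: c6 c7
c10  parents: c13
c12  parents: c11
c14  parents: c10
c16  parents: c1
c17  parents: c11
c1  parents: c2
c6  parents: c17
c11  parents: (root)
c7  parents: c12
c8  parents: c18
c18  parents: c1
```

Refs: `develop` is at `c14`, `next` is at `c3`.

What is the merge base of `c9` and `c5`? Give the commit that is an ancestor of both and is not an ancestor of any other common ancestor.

c12

Ancestors of c9: {c11, c12, c9}.
Ancestors of c5: {c1, c10, c11, c12, c13, c16, c17, c2, c4, c5, c6, c7}.
Common ancestors: {c11, c12}.
Among these, c12 is not an ancestor of any other common ancestor — it is the merge base.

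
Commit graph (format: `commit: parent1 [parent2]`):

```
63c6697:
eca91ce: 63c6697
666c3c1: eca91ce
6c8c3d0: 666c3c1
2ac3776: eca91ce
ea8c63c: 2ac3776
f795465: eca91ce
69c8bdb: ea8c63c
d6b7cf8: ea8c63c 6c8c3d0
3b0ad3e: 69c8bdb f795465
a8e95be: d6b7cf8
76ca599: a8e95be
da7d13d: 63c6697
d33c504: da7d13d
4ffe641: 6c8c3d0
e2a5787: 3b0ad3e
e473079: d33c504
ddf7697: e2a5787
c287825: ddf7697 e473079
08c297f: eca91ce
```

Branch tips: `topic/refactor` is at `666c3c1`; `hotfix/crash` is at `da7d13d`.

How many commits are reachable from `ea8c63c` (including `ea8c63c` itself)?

4

Walking parent pointers from ea8c63c: reachable set = {2ac3776, 63c6697, ea8c63c, eca91ce}.
That is 4 commits.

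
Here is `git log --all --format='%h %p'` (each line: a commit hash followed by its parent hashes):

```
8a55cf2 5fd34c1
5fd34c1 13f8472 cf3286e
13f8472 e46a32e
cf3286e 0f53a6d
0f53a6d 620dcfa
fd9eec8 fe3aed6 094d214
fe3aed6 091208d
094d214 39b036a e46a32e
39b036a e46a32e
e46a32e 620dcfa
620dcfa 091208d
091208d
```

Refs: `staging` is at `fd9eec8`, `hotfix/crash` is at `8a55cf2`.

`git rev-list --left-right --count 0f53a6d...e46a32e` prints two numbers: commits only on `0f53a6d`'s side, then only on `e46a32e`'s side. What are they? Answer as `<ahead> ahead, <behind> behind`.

Reachable from 0f53a6d: {091208d, 0f53a6d, 620dcfa}.
Reachable from e46a32e: {091208d, 620dcfa, e46a32e}.
Only in 0f53a6d's history (ahead): {0f53a6d} — 1.
Only in e46a32e's history (behind): {e46a32e} — 1.

1 ahead, 1 behind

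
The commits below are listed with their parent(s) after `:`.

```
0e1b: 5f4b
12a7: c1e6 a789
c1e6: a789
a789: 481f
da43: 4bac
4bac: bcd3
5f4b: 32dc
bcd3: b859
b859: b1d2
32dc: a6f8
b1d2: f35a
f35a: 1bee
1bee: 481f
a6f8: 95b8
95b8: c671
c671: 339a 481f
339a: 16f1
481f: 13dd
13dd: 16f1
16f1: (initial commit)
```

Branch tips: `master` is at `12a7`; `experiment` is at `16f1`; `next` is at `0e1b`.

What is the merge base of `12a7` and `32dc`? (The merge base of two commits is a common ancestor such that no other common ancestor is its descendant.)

481f

Ancestors of 12a7: {12a7, 13dd, 16f1, 481f, a789, c1e6}.
Ancestors of 32dc: {13dd, 16f1, 32dc, 339a, 481f, 95b8, a6f8, c671}.
Common ancestors: {13dd, 16f1, 481f}.
Among these, 481f is not an ancestor of any other common ancestor — it is the merge base.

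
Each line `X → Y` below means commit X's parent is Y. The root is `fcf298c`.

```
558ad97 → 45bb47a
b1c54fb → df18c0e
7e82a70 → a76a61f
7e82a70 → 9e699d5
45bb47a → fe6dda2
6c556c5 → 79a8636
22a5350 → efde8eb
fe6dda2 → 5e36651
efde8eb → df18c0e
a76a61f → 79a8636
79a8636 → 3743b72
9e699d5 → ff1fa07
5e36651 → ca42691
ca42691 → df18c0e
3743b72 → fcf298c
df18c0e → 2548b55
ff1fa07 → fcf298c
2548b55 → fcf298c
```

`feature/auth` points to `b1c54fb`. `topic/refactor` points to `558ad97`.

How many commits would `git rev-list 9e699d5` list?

Walking parent pointers from 9e699d5: reachable set = {9e699d5, fcf298c, ff1fa07}.
That is 3 commits.

3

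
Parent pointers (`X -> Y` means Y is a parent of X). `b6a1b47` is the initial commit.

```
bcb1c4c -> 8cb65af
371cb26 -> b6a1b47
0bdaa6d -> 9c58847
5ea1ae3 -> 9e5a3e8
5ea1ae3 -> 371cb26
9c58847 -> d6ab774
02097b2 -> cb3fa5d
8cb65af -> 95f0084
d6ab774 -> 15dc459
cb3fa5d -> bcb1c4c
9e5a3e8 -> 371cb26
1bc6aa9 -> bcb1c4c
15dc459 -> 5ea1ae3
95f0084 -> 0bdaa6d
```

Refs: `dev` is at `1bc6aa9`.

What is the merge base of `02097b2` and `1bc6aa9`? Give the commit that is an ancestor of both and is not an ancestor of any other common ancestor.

Ancestors of 02097b2: {02097b2, 0bdaa6d, 15dc459, 371cb26, 5ea1ae3, 8cb65af, 95f0084, 9c58847, 9e5a3e8, b6a1b47, bcb1c4c, cb3fa5d, d6ab774}.
Ancestors of 1bc6aa9: {0bdaa6d, 15dc459, 1bc6aa9, 371cb26, 5ea1ae3, 8cb65af, 95f0084, 9c58847, 9e5a3e8, b6a1b47, bcb1c4c, d6ab774}.
Common ancestors: {0bdaa6d, 15dc459, 371cb26, 5ea1ae3, 8cb65af, 95f0084, 9c58847, 9e5a3e8, b6a1b47, bcb1c4c, d6ab774}.
Among these, bcb1c4c is not an ancestor of any other common ancestor — it is the merge base.

bcb1c4c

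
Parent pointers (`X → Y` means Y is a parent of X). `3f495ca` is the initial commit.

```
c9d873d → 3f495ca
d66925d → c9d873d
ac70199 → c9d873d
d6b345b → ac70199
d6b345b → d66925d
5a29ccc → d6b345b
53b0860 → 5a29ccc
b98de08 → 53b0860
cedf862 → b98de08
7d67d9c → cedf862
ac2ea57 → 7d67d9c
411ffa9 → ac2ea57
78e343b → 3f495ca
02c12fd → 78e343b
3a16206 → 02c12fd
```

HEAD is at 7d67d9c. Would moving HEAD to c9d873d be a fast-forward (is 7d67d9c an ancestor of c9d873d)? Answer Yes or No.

No

A fast-forward from 7d67d9c to c9d873d is possible iff 7d67d9c is an ancestor of c9d873d.
Ancestors of c9d873d: {3f495ca, c9d873d}.
7d67d9c is not among them, so fast-forward is not possible.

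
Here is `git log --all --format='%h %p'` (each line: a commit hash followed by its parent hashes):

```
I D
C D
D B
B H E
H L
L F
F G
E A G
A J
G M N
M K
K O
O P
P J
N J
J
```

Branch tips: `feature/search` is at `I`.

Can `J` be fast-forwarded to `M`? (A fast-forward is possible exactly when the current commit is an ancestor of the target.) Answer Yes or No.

Yes

A fast-forward from J to M is possible iff J is an ancestor of M.
Ancestors of M: {J, K, M, O, P}.
J is among them, so fast-forward is possible.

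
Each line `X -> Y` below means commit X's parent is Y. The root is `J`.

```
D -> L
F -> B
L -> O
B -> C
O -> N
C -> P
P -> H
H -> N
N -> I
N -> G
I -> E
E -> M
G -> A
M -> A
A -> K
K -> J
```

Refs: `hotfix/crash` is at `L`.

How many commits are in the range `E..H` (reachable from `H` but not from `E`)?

4

Reachable from H: {A, E, G, H, I, J, K, M, N}.
Reachable from E: {A, E, J, K, M}.
In H's history but not E's: {G, H, I, N} — 4 commits.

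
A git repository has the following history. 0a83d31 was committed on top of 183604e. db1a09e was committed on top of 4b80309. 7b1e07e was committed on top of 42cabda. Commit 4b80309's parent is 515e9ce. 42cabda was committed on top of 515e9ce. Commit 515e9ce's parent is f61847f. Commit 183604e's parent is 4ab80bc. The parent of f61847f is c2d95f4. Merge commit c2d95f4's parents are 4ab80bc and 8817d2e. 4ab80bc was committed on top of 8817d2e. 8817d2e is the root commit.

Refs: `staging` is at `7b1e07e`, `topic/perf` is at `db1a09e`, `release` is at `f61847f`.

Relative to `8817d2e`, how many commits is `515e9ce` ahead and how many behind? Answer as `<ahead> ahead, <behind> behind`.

Reachable from 515e9ce: {4ab80bc, 515e9ce, 8817d2e, c2d95f4, f61847f}.
Reachable from 8817d2e: {8817d2e}.
Only in 515e9ce's history (ahead): {4ab80bc, 515e9ce, c2d95f4, f61847f} — 4.
Only in 8817d2e's history (behind): {} — 0.

4 ahead, 0 behind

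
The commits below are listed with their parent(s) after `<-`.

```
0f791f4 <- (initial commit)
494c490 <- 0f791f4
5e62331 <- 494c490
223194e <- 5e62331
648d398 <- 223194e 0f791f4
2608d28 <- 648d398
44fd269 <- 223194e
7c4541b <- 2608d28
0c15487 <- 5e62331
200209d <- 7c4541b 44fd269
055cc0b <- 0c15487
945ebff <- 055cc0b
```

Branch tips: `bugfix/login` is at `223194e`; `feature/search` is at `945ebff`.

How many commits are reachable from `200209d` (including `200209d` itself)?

Walking parent pointers from 200209d: reachable set = {0f791f4, 200209d, 223194e, 2608d28, 44fd269, 494c490, 5e62331, 648d398, 7c4541b}.
That is 9 commits.

9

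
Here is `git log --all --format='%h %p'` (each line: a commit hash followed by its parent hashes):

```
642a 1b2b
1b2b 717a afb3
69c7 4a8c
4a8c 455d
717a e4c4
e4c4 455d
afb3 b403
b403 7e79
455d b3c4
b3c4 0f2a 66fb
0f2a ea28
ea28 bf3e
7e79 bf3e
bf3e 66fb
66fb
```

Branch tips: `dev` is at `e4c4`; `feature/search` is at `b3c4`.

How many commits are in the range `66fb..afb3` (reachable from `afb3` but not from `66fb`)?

Reachable from afb3: {66fb, 7e79, afb3, b403, bf3e}.
Reachable from 66fb: {66fb}.
In afb3's history but not 66fb's: {7e79, afb3, b403, bf3e} — 4 commits.

4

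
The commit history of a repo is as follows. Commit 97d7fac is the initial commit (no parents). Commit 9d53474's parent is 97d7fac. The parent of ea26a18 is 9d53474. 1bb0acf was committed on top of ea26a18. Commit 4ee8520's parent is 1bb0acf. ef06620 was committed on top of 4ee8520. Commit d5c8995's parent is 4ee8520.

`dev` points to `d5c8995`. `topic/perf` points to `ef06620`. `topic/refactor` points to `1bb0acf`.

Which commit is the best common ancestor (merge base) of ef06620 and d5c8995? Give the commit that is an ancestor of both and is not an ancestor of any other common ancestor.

4ee8520

Ancestors of ef06620: {1bb0acf, 4ee8520, 97d7fac, 9d53474, ea26a18, ef06620}.
Ancestors of d5c8995: {1bb0acf, 4ee8520, 97d7fac, 9d53474, d5c8995, ea26a18}.
Common ancestors: {1bb0acf, 4ee8520, 97d7fac, 9d53474, ea26a18}.
Among these, 4ee8520 is not an ancestor of any other common ancestor — it is the merge base.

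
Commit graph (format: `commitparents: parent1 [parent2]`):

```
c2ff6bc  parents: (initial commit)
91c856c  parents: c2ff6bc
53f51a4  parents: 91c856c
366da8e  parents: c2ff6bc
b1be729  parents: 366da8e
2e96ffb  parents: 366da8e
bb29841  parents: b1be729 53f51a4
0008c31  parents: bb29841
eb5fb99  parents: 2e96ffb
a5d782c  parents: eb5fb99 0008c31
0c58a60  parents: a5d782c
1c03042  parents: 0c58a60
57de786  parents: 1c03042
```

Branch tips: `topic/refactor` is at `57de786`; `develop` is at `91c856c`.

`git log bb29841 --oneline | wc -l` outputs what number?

6

Walking parent pointers from bb29841: reachable set = {366da8e, 53f51a4, 91c856c, b1be729, bb29841, c2ff6bc}.
That is 6 commits.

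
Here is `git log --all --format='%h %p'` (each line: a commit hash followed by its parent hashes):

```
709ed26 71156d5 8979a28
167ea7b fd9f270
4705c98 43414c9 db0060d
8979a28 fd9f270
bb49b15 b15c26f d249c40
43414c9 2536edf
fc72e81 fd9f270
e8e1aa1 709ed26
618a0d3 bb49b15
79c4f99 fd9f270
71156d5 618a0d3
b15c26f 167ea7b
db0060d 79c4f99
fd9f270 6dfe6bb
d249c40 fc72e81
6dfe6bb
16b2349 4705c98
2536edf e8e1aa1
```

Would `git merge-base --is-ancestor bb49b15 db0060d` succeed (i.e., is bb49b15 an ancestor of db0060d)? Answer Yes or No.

Ancestors of db0060d: {6dfe6bb, 79c4f99, db0060d, fd9f270}.
bb49b15 is not in that set, so it is not an ancestor of db0060d.

No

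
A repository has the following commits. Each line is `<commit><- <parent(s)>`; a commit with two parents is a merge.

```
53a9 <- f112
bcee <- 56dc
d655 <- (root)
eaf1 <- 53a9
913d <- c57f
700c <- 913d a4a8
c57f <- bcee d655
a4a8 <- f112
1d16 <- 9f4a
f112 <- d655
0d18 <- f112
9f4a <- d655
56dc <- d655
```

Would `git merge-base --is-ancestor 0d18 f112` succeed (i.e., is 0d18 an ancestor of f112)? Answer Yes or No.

No

Ancestors of f112: {d655, f112}.
0d18 is not in that set, so it is not an ancestor of f112.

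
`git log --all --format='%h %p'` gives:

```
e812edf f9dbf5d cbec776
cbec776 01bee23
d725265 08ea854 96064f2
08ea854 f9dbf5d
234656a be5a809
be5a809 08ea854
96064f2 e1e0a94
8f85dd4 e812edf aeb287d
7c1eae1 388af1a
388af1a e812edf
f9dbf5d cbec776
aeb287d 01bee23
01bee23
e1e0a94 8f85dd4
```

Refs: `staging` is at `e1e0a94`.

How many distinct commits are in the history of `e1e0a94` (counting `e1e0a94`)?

7

Walking parent pointers from e1e0a94: reachable set = {01bee23, 8f85dd4, aeb287d, cbec776, e1e0a94, e812edf, f9dbf5d}.
That is 7 commits.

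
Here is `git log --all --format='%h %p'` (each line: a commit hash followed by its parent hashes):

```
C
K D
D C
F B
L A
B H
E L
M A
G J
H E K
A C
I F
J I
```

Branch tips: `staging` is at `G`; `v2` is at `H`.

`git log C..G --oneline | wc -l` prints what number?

Reachable from G: {A, B, C, D, E, F, G, H, I, J, K, L}.
Reachable from C: {C}.
In G's history but not C's: {A, B, D, E, F, G, H, I, J, K, L} — 11 commits.

11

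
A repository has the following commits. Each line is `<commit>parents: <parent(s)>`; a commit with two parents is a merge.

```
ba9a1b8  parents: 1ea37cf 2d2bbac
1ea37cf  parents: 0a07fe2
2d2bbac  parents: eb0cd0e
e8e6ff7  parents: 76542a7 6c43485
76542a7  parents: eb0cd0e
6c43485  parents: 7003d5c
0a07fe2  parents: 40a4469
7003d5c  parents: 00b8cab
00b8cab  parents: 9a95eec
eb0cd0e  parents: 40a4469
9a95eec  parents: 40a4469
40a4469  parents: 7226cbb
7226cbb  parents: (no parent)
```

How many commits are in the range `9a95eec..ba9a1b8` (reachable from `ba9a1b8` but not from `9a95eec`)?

Reachable from ba9a1b8: {0a07fe2, 1ea37cf, 2d2bbac, 40a4469, 7226cbb, ba9a1b8, eb0cd0e}.
Reachable from 9a95eec: {40a4469, 7226cbb, 9a95eec}.
In ba9a1b8's history but not 9a95eec's: {0a07fe2, 1ea37cf, 2d2bbac, ba9a1b8, eb0cd0e} — 5 commits.

5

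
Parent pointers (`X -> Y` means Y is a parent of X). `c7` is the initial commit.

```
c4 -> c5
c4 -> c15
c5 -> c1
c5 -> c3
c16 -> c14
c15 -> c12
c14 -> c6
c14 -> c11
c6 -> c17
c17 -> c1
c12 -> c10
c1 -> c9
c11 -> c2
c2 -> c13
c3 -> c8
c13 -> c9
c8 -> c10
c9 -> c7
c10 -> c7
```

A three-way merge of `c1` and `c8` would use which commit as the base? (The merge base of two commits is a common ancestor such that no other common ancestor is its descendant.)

Ancestors of c1: {c1, c7, c9}.
Ancestors of c8: {c10, c7, c8}.
Common ancestors: {c7}.
The only common ancestor is c7, so it is the merge base.

c7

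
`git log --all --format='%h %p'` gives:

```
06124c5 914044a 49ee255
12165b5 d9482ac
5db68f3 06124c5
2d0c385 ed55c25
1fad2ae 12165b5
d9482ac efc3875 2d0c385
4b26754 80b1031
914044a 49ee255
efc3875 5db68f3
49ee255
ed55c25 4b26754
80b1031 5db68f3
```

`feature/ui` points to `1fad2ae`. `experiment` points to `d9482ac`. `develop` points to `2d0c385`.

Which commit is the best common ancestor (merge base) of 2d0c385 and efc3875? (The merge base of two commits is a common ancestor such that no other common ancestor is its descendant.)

5db68f3

Ancestors of 2d0c385: {06124c5, 2d0c385, 49ee255, 4b26754, 5db68f3, 80b1031, 914044a, ed55c25}.
Ancestors of efc3875: {06124c5, 49ee255, 5db68f3, 914044a, efc3875}.
Common ancestors: {06124c5, 49ee255, 5db68f3, 914044a}.
Among these, 5db68f3 is not an ancestor of any other common ancestor — it is the merge base.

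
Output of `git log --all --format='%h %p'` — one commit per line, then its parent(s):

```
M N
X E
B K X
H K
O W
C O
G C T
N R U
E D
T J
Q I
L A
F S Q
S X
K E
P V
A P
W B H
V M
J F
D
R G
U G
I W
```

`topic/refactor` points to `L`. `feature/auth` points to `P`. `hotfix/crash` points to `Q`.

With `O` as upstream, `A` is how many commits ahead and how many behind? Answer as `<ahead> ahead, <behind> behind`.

15 ahead, 0 behind

Reachable from A: {A, B, C, D, E, F, G, H, I, J, K, M, N, O, P, Q, R, S, T, U, V, W, X}.
Reachable from O: {B, D, E, H, K, O, W, X}.
Only in A's history (ahead): {A, C, F, G, I, J, M, N, P, Q, R, S, T, U, V} — 15.
Only in O's history (behind): {} — 0.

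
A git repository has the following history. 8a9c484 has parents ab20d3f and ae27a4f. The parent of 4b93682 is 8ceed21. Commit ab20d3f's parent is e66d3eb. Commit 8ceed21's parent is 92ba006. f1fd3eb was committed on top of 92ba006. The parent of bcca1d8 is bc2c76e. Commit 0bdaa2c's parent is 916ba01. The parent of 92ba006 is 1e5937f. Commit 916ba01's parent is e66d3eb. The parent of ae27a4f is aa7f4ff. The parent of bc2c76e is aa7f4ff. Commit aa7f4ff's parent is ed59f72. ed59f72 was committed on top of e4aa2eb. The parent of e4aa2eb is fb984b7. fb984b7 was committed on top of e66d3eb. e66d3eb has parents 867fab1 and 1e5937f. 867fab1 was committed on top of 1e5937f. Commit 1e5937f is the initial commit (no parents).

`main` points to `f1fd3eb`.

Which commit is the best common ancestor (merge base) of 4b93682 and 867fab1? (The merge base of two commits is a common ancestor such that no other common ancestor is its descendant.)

Ancestors of 4b93682: {1e5937f, 4b93682, 8ceed21, 92ba006}.
Ancestors of 867fab1: {1e5937f, 867fab1}.
Common ancestors: {1e5937f}.
The only common ancestor is 1e5937f, so it is the merge base.

1e5937f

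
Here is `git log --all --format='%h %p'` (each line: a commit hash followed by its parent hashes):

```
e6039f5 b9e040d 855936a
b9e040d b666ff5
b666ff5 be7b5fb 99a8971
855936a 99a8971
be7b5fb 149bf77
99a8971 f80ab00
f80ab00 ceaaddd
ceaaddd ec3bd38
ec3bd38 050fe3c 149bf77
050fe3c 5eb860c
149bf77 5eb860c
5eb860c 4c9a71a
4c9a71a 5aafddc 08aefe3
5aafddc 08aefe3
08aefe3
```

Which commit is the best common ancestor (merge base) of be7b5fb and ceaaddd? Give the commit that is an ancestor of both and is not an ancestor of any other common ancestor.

149bf77

Ancestors of be7b5fb: {08aefe3, 149bf77, 4c9a71a, 5aafddc, 5eb860c, be7b5fb}.
Ancestors of ceaaddd: {050fe3c, 08aefe3, 149bf77, 4c9a71a, 5aafddc, 5eb860c, ceaaddd, ec3bd38}.
Common ancestors: {08aefe3, 149bf77, 4c9a71a, 5aafddc, 5eb860c}.
Among these, 149bf77 is not an ancestor of any other common ancestor — it is the merge base.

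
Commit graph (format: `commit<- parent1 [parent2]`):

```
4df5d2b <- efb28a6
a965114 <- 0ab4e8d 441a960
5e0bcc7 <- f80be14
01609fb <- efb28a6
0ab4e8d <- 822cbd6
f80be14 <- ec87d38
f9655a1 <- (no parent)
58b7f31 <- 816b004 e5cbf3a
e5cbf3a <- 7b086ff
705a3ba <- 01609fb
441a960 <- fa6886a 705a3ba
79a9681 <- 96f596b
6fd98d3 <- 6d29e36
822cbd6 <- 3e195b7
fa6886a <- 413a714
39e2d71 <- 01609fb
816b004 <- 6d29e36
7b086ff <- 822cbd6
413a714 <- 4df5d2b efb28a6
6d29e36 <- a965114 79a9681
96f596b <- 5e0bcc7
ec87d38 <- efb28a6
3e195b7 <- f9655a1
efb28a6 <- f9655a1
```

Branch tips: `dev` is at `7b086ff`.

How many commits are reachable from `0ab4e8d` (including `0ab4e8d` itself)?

Walking parent pointers from 0ab4e8d: reachable set = {0ab4e8d, 3e195b7, 822cbd6, f9655a1}.
That is 4 commits.

4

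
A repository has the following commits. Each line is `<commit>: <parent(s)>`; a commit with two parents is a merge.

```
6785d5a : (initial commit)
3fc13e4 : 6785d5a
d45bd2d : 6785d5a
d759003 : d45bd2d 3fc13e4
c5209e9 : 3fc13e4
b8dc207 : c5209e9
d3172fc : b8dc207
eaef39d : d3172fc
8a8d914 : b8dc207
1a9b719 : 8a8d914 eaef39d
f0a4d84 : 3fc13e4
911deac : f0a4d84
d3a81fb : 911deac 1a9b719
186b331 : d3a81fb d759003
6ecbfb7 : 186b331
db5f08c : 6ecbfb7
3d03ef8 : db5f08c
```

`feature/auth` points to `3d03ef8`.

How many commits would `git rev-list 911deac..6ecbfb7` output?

11

Reachable from 6ecbfb7: {186b331, 1a9b719, 3fc13e4, 6785d5a, 6ecbfb7, 8a8d914, 911deac, b8dc207, c5209e9, d3172fc, d3a81fb, d45bd2d, d759003, eaef39d, f0a4d84}.
Reachable from 911deac: {3fc13e4, 6785d5a, 911deac, f0a4d84}.
In 6ecbfb7's history but not 911deac's: {186b331, 1a9b719, 6ecbfb7, 8a8d914, b8dc207, c5209e9, d3172fc, d3a81fb, d45bd2d, d759003, eaef39d} — 11 commits.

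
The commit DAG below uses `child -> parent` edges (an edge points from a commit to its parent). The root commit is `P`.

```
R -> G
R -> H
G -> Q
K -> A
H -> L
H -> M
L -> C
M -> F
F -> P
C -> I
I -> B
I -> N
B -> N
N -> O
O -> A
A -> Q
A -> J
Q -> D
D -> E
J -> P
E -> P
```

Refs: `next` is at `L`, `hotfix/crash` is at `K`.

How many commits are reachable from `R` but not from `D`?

14

Reachable from R: {A, B, C, D, E, F, G, H, I, J, L, M, N, O, P, Q, R}.
Reachable from D: {D, E, P}.
In R's history but not D's: {A, B, C, F, G, H, I, J, L, M, N, O, Q, R} — 14 commits.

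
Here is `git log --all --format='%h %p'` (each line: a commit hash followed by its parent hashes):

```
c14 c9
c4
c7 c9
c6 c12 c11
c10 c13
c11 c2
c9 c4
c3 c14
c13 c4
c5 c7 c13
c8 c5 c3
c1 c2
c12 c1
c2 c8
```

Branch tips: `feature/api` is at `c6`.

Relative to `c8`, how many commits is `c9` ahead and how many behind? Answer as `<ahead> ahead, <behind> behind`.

0 ahead, 6 behind

Reachable from c9: {c4, c9}.
Reachable from c8: {c13, c14, c3, c4, c5, c7, c8, c9}.
Only in c9's history (ahead): {} — 0.
Only in c8's history (behind): {c13, c14, c3, c5, c7, c8} — 6.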